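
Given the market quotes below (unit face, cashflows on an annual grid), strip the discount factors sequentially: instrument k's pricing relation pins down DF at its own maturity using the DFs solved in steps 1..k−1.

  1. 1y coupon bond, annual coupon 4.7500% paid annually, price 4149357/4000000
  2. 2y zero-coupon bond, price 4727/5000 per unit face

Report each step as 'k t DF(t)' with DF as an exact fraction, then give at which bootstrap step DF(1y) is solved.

1 1 9903/10000
2 2 4727/5000
DF(1y) is solved at step 1

step 1 [1y] bond c/1=19/400: DF=(4149357/4000000 − 19/400·(0))/(1+19/400) = 9903/10000 ≈ 0.990300
step 2 [2y] zero: DF = P = 4727/5000 ≈ 0.945400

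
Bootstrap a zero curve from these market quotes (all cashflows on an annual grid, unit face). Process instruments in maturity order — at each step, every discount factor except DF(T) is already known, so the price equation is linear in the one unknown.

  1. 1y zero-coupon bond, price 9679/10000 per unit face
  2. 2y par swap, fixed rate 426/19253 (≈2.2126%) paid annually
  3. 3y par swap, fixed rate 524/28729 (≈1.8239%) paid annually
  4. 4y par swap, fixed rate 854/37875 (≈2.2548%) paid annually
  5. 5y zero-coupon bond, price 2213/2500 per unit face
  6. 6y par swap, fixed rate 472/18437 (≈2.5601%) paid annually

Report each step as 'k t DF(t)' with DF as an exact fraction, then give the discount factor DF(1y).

1 1 9679/10000
2 2 4787/5000
3 3 2369/2500
4 4 4573/5000
5 5 2213/2500
6 6 1073/1250
DF(1y) = 9679/10000 ≈ 0.967900

step 1 [1y] zero: DF = P = 9679/10000 ≈ 0.967900
step 2 [2y] swap r/1=426/19253: DF=(1 − 426/19253·(0.967900))/(1+426/19253) = 4787/5000 ≈ 0.957400
step 3 [3y] swap r/1=524/28729: DF=(1 − 524/28729·(0.967900+0.957400))/(1+524/28729) = 2369/2500 ≈ 0.947600
step 4 [4y] swap r/1=854/37875: DF=(1 − 854/37875·(0.967900+0.957400+0.947600))/(1+854/37875) = 4573/5000 ≈ 0.914600
step 5 [5y] zero: DF = P = 2213/2500 ≈ 0.885200
step 6 [6y] swap r/1=472/18437: DF=(1 − 472/18437·(0.967900+0.957400+0.947600+0.914600+0.885200))/(1+472/18437) = 1073/1250 ≈ 0.858400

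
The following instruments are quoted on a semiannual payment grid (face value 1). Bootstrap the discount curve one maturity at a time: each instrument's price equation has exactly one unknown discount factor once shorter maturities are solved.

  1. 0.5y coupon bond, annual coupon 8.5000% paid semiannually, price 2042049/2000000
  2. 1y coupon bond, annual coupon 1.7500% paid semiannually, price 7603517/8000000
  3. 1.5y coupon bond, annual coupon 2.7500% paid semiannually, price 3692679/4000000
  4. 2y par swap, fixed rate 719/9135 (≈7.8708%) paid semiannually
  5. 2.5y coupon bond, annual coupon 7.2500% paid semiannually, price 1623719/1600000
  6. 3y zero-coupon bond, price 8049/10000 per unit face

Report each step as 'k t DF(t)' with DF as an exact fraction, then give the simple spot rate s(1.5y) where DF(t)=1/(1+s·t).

1 1/2 4897/5000
2 1 9337/10000
3 3/2 8847/10000
4 2 4281/5000
5 5/2 1703/2000
6 3 8049/10000
s(1.5y) = (1/(8847/10000) − 1)/(3/2) = 2306/26541 ≈ 8.6884%

step 1 [0.5y] bond c/2=17/400: DF=(2042049/2000000 − 17/400·(0))/(1+17/400) = 4897/5000 ≈ 0.979400
step 2 [1y] bond c/2=7/800: DF=(7603517/8000000 − 7/800·(0.979400))/(1+7/800) = 9337/10000 ≈ 0.933700
step 3 [1.5y] bond c/2=11/800: DF=(3692679/4000000 − 11/800·(0.979400+0.933700))/(1+11/800) = 8847/10000 ≈ 0.884700
step 4 [2y] swap r/2=719/18270: DF=(1 − 719/18270·(0.979400+0.933700+0.884700))/(1+719/18270) = 4281/5000 ≈ 0.856200
step 5 [2.5y] bond c/2=29/800: DF=(1623719/1600000 − 29/800·(0.979400+0.933700+0.884700+0.856200))/(1+29/800) = 1703/2000 ≈ 0.851500
step 6 [3y] zero: DF = P = 8049/10000 ≈ 0.804900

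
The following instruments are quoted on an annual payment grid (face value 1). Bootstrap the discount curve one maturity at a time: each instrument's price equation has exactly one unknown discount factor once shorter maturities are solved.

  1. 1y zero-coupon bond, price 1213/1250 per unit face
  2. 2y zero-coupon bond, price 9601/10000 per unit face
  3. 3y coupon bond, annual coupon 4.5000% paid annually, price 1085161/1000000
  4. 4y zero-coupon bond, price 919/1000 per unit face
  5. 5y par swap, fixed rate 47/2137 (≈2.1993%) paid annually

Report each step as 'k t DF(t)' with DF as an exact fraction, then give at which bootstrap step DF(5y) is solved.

1 1 1213/1250
2 2 9601/10000
3 3 9553/10000
4 4 919/1000
5 5 4483/5000
DF(5y) is solved at step 5

step 1 [1y] zero: DF = P = 1213/1250 ≈ 0.970400
step 2 [2y] zero: DF = P = 9601/10000 ≈ 0.960100
step 3 [3y] bond c/1=9/200: DF=(1085161/1000000 − 9/200·(0.970400+0.960100))/(1+9/200) = 9553/10000 ≈ 0.955300
step 4 [4y] zero: DF = P = 919/1000 ≈ 0.919000
step 5 [5y] swap r/1=47/2137: DF=(1 − 47/2137·(0.970400+0.960100+0.955300+0.919000))/(1+47/2137) = 4483/5000 ≈ 0.896600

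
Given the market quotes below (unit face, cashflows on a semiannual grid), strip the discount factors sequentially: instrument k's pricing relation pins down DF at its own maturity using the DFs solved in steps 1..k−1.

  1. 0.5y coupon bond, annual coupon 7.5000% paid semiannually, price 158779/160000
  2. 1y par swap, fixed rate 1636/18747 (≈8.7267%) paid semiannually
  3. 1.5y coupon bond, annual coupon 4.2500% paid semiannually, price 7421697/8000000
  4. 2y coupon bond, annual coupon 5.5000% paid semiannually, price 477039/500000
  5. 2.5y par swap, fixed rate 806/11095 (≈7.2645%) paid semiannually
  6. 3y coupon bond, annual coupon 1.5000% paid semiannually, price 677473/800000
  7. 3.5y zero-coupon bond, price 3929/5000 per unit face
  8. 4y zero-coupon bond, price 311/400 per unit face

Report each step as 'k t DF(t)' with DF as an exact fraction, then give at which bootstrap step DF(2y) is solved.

1 1/2 1913/2000
2 1 4591/5000
3 3/2 4347/5000
4 2 8551/10000
5 5/2 2097/2500
6 3 323/400
7 7/2 3929/5000
8 4 311/400
DF(2y) is solved at step 4

step 1 [0.5y] bond c/2=3/80: DF=(158779/160000 − 3/80·(0))/(1+3/80) = 1913/2000 ≈ 0.956500
step 2 [1y] swap r/2=818/18747: DF=(1 − 818/18747·(0.956500))/(1+818/18747) = 4591/5000 ≈ 0.918200
step 3 [1.5y] bond c/2=17/800: DF=(7421697/8000000 − 17/800·(0.956500+0.918200))/(1+17/800) = 4347/5000 ≈ 0.869400
step 4 [2y] bond c/2=11/400: DF=(477039/500000 − 11/400·(0.956500+0.918200+0.869400))/(1+11/400) = 8551/10000 ≈ 0.855100
step 5 [2.5y] swap r/2=403/11095: DF=(1 − 403/11095·(0.956500+0.918200+0.869400+0.855100))/(1+403/11095) = 2097/2500 ≈ 0.838800
step 6 [3y] bond c/2=3/400: DF=(677473/800000 − 3/400·(0.956500+0.918200+0.869400+0.855100+0.838800))/(1+3/400) = 323/400 ≈ 0.807500
step 7 [3.5y] zero: DF = P = 3929/5000 ≈ 0.785800
step 8 [4y] zero: DF = P = 311/400 ≈ 0.777500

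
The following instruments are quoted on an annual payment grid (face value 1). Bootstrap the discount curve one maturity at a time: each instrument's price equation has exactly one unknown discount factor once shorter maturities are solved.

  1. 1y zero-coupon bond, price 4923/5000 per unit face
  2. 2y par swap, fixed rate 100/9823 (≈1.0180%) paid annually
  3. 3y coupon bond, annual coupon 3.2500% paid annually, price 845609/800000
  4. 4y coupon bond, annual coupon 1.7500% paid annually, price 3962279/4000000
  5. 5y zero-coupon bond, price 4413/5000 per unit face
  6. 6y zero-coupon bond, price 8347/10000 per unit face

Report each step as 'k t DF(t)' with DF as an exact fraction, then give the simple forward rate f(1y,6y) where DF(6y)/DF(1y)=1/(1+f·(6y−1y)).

step 1 [1y] zero: DF = P = 4923/5000 ≈ 0.984600
step 2 [2y] swap r/1=100/9823: DF=(1 − 100/9823·(0.984600))/(1+100/9823) = 49/50 ≈ 0.980000
step 3 [3y] bond c/1=13/400: DF=(845609/800000 − 13/400·(0.984600+0.980000))/(1+13/400) = 9619/10000 ≈ 0.961900
step 4 [4y] bond c/1=7/400: DF=(3962279/4000000 − 7/400·(0.984600+0.980000+0.961900))/(1+7/400) = 577/625 ≈ 0.923200
step 5 [5y] zero: DF = P = 4413/5000 ≈ 0.882600
step 6 [6y] zero: DF = P = 8347/10000 ≈ 0.834700

1 1 4923/5000
2 2 49/50
3 3 9619/10000
4 4 577/625
5 5 4413/5000
6 6 8347/10000
f(1y,6y) = ((4923/5000)/(8347/10000) − 1)/(5) = 1499/41735 ≈ 3.5917%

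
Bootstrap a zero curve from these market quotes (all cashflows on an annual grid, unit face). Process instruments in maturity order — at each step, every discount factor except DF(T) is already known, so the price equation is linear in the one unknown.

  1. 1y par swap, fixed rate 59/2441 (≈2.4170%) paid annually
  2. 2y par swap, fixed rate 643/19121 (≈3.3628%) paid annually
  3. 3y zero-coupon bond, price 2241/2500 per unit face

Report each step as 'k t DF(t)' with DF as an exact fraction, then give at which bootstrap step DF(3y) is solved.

step 1 [1y] swap r/1=59/2441: DF=(1 − 59/2441·(0))/(1+59/2441) = 2441/2500 ≈ 0.976400
step 2 [2y] swap r/1=643/19121: DF=(1 − 643/19121·(0.976400))/(1+643/19121) = 9357/10000 ≈ 0.935700
step 3 [3y] zero: DF = P = 2241/2500 ≈ 0.896400

1 1 2441/2500
2 2 9357/10000
3 3 2241/2500
DF(3y) is solved at step 3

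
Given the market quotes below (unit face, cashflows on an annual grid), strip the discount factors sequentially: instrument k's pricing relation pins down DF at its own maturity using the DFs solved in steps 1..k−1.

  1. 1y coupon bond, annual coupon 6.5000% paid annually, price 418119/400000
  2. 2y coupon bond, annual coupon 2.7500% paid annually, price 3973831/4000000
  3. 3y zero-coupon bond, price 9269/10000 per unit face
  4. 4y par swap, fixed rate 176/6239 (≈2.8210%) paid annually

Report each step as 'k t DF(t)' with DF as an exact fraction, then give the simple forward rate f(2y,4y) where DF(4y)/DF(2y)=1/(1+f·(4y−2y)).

1 1 1963/2000
2 2 4703/5000
3 3 9269/10000
4 4 559/625
f(2y,4y) = ((4703/5000)/(559/625) − 1)/(2) = 231/8944 ≈ 2.5827%

step 1 [1y] bond c/1=13/200: DF=(418119/400000 − 13/200·(0))/(1+13/200) = 1963/2000 ≈ 0.981500
step 2 [2y] bond c/1=11/400: DF=(3973831/4000000 − 11/400·(0.981500))/(1+11/400) = 4703/5000 ≈ 0.940600
step 3 [3y] zero: DF = P = 9269/10000 ≈ 0.926900
step 4 [4y] swap r/1=176/6239: DF=(1 − 176/6239·(0.981500+0.940600+0.926900))/(1+176/6239) = 559/625 ≈ 0.894400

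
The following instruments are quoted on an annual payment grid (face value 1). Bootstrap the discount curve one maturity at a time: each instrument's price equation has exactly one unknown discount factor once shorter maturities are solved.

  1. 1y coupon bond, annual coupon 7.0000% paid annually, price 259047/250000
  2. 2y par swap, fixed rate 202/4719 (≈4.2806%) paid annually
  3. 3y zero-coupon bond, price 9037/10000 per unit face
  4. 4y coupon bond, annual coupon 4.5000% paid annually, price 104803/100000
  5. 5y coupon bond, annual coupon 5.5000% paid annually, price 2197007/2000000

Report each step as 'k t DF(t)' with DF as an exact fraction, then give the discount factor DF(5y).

step 1 [1y] bond c/1=7/100: DF=(259047/250000 − 7/100·(0))/(1+7/100) = 2421/2500 ≈ 0.968400
step 2 [2y] swap r/1=202/4719: DF=(1 − 202/4719·(0.968400))/(1+202/4719) = 1149/1250 ≈ 0.919200
step 3 [3y] zero: DF = P = 9037/10000 ≈ 0.903700
step 4 [4y] bond c/1=9/200: DF=(104803/100000 − 9/200·(0.968400+0.919200+0.903700))/(1+9/200) = 8827/10000 ≈ 0.882700
step 5 [5y] bond c/1=11/200: DF=(2197007/2000000 − 11/200·(0.968400+0.919200+0.903700+0.882700))/(1+11/200) = 8497/10000 ≈ 0.849700

1 1 2421/2500
2 2 1149/1250
3 3 9037/10000
4 4 8827/10000
5 5 8497/10000
DF(5y) = 8497/10000 ≈ 0.849700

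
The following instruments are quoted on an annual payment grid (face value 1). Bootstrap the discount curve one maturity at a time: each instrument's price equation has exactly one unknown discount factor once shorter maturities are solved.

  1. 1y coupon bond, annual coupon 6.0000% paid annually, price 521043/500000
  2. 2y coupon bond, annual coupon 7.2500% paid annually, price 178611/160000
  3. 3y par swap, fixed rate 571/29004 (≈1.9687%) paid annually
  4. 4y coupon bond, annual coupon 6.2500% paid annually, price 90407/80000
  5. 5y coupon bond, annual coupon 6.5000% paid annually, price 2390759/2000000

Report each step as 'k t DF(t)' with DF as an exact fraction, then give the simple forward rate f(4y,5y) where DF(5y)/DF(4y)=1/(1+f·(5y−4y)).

1 1 9831/10000
2 2 609/625
3 3 9429/10000
4 4 893/1000
5 5 8909/10000
f(4y,5y) = ((893/1000)/(8909/10000) − 1)/(1) = 21/8909 ≈ 0.2357%

step 1 [1y] bond c/1=3/50: DF=(521043/500000 − 3/50·(0))/(1+3/50) = 9831/10000 ≈ 0.983100
step 2 [2y] bond c/1=29/400: DF=(178611/160000 − 29/400·(0.983100))/(1+29/400) = 609/625 ≈ 0.974400
step 3 [3y] swap r/1=571/29004: DF=(1 − 571/29004·(0.983100+0.974400))/(1+571/29004) = 9429/10000 ≈ 0.942900
step 4 [4y] bond c/1=1/16: DF=(90407/80000 − 1/16·(0.983100+0.974400+0.942900))/(1+1/16) = 893/1000 ≈ 0.893000
step 5 [5y] bond c/1=13/200: DF=(2390759/2000000 − 13/200·(0.983100+0.974400+0.942900+0.893000))/(1+13/200) = 8909/10000 ≈ 0.890900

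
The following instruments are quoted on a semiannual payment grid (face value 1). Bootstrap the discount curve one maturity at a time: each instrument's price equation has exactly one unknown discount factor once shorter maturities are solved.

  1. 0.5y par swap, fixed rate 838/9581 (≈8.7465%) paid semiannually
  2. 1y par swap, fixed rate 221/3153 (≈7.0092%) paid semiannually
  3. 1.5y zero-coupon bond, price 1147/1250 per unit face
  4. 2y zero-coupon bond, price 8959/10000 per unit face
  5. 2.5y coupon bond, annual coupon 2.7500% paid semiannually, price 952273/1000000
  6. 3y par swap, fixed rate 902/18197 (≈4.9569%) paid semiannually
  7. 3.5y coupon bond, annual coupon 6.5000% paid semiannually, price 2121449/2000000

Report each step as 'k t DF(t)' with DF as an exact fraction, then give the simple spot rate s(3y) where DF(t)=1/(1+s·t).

1 1/2 9581/10000
2 1 9337/10000
3 3/2 1147/1250
4 2 8959/10000
5 5/2 8891/10000
6 3 8647/10000
7 7/2 1711/2000
s(3y) = (1/(8647/10000) − 1)/(3) = 451/8647 ≈ 5.2157%

step 1 [0.5y] swap r/2=419/9581: DF=(1 − 419/9581·(0))/(1+419/9581) = 9581/10000 ≈ 0.958100
step 2 [1y] swap r/2=221/6306: DF=(1 − 221/6306·(0.958100))/(1+221/6306) = 9337/10000 ≈ 0.933700
step 3 [1.5y] zero: DF = P = 1147/1250 ≈ 0.917600
step 4 [2y] zero: DF = P = 8959/10000 ≈ 0.895900
step 5 [2.5y] bond c/2=11/800: DF=(952273/1000000 − 11/800·(0.958100+0.933700+0.917600+0.895900))/(1+11/800) = 8891/10000 ≈ 0.889100
step 6 [3y] swap r/2=451/18197: DF=(1 − 451/18197·(0.958100+0.933700+0.917600+0.895900+0.889100))/(1+451/18197) = 8647/10000 ≈ 0.864700
step 7 [3.5y] bond c/2=13/400: DF=(2121449/2000000 − 13/400·(0.958100+0.933700+0.917600+0.895900+0.889100+0.864700))/(1+13/400) = 1711/2000 ≈ 0.855500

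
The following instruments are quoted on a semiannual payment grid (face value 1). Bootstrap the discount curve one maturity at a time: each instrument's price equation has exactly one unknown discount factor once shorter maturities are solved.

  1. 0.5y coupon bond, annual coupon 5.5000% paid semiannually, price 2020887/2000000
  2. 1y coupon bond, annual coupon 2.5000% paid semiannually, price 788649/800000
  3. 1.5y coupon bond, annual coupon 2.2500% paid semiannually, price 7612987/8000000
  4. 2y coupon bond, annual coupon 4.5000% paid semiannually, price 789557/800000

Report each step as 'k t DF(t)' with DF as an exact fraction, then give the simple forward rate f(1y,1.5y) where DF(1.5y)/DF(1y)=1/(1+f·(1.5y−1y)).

1 1/2 4917/5000
2 1 1923/2000
3 3/2 4597/5000
4 2 4511/5000
f(1y,1.5y) = ((1923/2000)/(4597/5000) − 1)/(1/2) = 421/4597 ≈ 9.1581%

step 1 [0.5y] bond c/2=11/400: DF=(2020887/2000000 − 11/400·(0))/(1+11/400) = 4917/5000 ≈ 0.983400
step 2 [1y] bond c/2=1/80: DF=(788649/800000 − 1/80·(0.983400))/(1+1/80) = 1923/2000 ≈ 0.961500
step 3 [1.5y] bond c/2=9/800: DF=(7612987/8000000 − 9/800·(0.983400+0.961500))/(1+9/800) = 4597/5000 ≈ 0.919400
step 4 [2y] bond c/2=9/400: DF=(789557/800000 − 9/400·(0.983400+0.961500+0.919400))/(1+9/400) = 4511/5000 ≈ 0.902200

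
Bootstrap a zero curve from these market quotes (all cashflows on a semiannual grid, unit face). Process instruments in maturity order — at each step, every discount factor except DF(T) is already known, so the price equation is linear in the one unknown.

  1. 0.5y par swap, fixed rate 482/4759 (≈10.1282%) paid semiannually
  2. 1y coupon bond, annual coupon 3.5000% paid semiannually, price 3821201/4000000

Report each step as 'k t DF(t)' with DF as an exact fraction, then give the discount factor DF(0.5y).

step 1 [0.5y] swap r/2=241/4759: DF=(1 − 241/4759·(0))/(1+241/4759) = 4759/5000 ≈ 0.951800
step 2 [1y] bond c/2=7/400: DF=(3821201/4000000 − 7/400·(0.951800))/(1+7/400) = 369/400 ≈ 0.922500

1 1/2 4759/5000
2 1 369/400
DF(0.5y) = 4759/5000 ≈ 0.951800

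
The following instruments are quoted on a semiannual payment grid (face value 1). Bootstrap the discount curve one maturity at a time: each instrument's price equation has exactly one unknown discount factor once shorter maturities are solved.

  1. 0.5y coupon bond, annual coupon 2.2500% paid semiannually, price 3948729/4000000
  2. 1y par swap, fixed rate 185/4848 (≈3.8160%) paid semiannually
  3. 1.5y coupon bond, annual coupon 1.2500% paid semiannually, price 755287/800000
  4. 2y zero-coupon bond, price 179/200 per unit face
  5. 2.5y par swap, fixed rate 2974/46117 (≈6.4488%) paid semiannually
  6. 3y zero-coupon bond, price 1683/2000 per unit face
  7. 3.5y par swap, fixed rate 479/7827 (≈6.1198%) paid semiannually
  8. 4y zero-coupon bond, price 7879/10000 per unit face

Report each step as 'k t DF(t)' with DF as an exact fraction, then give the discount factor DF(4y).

step 1 [0.5y] bond c/2=9/800: DF=(3948729/4000000 − 9/800·(0))/(1+9/800) = 4881/5000 ≈ 0.976200
step 2 [1y] swap r/2=185/9696: DF=(1 − 185/9696·(0.976200))/(1+185/9696) = 963/1000 ≈ 0.963000
step 3 [1.5y] bond c/2=1/160: DF=(755287/800000 − 1/160·(0.976200+0.963000))/(1+1/160) = 4631/5000 ≈ 0.926200
step 4 [2y] zero: DF = P = 179/200 ≈ 0.895000
step 5 [2.5y] swap r/2=1487/46117: DF=(1 − 1487/46117·(0.976200+0.963000+0.926200+0.895000))/(1+1487/46117) = 8513/10000 ≈ 0.851300
step 6 [3y] zero: DF = P = 1683/2000 ≈ 0.841500
step 7 [3.5y] swap r/2=479/15654: DF=(1 − 479/15654·(0.976200+0.963000+0.926200+0.895000+0.851300+0.841500))/(1+479/15654) = 2021/2500 ≈ 0.808400
step 8 [4y] zero: DF = P = 7879/10000 ≈ 0.787900

1 1/2 4881/5000
2 1 963/1000
3 3/2 4631/5000
4 2 179/200
5 5/2 8513/10000
6 3 1683/2000
7 7/2 2021/2500
8 4 7879/10000
DF(4y) = 7879/10000 ≈ 0.787900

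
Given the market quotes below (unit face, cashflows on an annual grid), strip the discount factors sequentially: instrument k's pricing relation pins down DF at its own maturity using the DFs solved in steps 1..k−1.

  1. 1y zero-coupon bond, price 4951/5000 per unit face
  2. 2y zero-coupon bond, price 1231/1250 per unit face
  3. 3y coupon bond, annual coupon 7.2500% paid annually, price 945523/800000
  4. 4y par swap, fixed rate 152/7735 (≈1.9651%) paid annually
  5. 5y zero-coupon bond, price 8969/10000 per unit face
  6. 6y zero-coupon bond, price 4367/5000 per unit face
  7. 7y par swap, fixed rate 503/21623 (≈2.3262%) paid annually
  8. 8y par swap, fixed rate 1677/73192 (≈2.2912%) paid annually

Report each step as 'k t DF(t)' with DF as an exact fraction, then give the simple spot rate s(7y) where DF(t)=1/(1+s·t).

1 1 4951/5000
2 2 1231/1250
3 3 1937/2000
4 4 231/250
5 5 8969/10000
6 6 4367/5000
7 7 8491/10000
8 8 8323/10000
s(7y) = (1/(8491/10000) − 1)/(7) = 1509/59437 ≈ 2.5388%

step 1 [1y] zero: DF = P = 4951/5000 ≈ 0.990200
step 2 [2y] zero: DF = P = 1231/1250 ≈ 0.984800
step 3 [3y] bond c/1=29/400: DF=(945523/800000 − 29/400·(0.990200+0.984800))/(1+29/400) = 1937/2000 ≈ 0.968500
step 4 [4y] swap r/1=152/7735: DF=(1 − 152/7735·(0.990200+0.984800+0.968500))/(1+152/7735) = 231/250 ≈ 0.924000
step 5 [5y] zero: DF = P = 8969/10000 ≈ 0.896900
step 6 [6y] zero: DF = P = 4367/5000 ≈ 0.873400
step 7 [7y] swap r/1=503/21623: DF=(1 − 503/21623·(0.990200+0.984800+0.968500+0.924000+0.896900+0.873400))/(1+503/21623) = 8491/10000 ≈ 0.849100
step 8 [8y] swap r/1=1677/73192: DF=(1 − 1677/73192·(0.990200+0.984800+0.968500+0.924000+0.896900+0.873400+0.849100))/(1+1677/73192) = 8323/10000 ≈ 0.832300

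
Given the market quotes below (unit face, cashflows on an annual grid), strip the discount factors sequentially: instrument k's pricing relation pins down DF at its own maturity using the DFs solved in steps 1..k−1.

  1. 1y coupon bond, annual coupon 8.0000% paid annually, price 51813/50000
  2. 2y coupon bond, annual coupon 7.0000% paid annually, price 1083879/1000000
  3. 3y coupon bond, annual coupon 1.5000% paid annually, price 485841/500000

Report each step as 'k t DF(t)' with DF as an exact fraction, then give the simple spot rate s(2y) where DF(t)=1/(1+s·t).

1 1 1919/2000
2 2 4751/5000
3 3 9291/10000
s(2y) = (1/(4751/5000) − 1)/(2) = 249/9502 ≈ 2.6205%

step 1 [1y] bond c/1=2/25: DF=(51813/50000 − 2/25·(0))/(1+2/25) = 1919/2000 ≈ 0.959500
step 2 [2y] bond c/1=7/100: DF=(1083879/1000000 − 7/100·(0.959500))/(1+7/100) = 4751/5000 ≈ 0.950200
step 3 [3y] bond c/1=3/200: DF=(485841/500000 − 3/200·(0.959500+0.950200))/(1+3/200) = 9291/10000 ≈ 0.929100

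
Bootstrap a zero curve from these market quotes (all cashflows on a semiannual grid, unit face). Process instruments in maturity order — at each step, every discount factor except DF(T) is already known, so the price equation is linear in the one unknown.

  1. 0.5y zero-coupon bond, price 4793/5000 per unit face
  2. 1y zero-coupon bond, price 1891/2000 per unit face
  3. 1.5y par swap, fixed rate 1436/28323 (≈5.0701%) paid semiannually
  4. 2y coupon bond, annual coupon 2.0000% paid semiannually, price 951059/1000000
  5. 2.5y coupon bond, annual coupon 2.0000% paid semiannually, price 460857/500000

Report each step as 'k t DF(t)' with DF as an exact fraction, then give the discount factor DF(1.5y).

step 1 [0.5y] zero: DF = P = 4793/5000 ≈ 0.958600
step 2 [1y] zero: DF = P = 1891/2000 ≈ 0.945500
step 3 [1.5y] swap r/2=718/28323: DF=(1 − 718/28323·(0.958600+0.945500))/(1+718/28323) = 4641/5000 ≈ 0.928200
step 4 [2y] bond c/2=1/100: DF=(951059/1000000 − 1/100·(0.958600+0.945500+0.928200))/(1+1/100) = 571/625 ≈ 0.913600
step 5 [2.5y] bond c/2=1/100: DF=(460857/500000 − 1/100·(0.958600+0.945500+0.928200+0.913600))/(1+1/100) = 1751/2000 ≈ 0.875500

1 1/2 4793/5000
2 1 1891/2000
3 3/2 4641/5000
4 2 571/625
5 5/2 1751/2000
DF(1.5y) = 4641/5000 ≈ 0.928200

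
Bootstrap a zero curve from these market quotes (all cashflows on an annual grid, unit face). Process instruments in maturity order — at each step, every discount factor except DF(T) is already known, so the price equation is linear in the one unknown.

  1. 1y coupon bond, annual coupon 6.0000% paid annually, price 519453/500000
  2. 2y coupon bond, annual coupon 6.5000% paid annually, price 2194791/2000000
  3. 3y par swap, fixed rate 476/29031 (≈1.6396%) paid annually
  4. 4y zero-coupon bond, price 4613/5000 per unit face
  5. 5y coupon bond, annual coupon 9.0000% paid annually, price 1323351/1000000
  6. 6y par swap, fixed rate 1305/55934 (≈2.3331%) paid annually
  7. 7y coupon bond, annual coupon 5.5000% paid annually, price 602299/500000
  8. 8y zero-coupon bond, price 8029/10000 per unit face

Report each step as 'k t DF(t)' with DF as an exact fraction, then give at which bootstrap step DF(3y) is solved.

1 1 9801/10000
2 2 4853/5000
3 3 2381/2500
4 4 4613/5000
5 5 4491/5000
6 6 1739/2000
7 7 4251/5000
8 8 8029/10000
DF(3y) is solved at step 3

step 1 [1y] bond c/1=3/50: DF=(519453/500000 − 3/50·(0))/(1+3/50) = 9801/10000 ≈ 0.980100
step 2 [2y] bond c/1=13/200: DF=(2194791/2000000 − 13/200·(0.980100))/(1+13/200) = 4853/5000 ≈ 0.970600
step 3 [3y] swap r/1=476/29031: DF=(1 − 476/29031·(0.980100+0.970600))/(1+476/29031) = 2381/2500 ≈ 0.952400
step 4 [4y] zero: DF = P = 4613/5000 ≈ 0.922600
step 5 [5y] bond c/1=9/100: DF=(1323351/1000000 − 9/100·(0.980100+0.970600+0.952400+0.922600))/(1+9/100) = 4491/5000 ≈ 0.898200
step 6 [6y] swap r/1=1305/55934: DF=(1 − 1305/55934·(0.980100+0.970600+0.952400+0.922600+0.898200))/(1+1305/55934) = 1739/2000 ≈ 0.869500
step 7 [7y] bond c/1=11/200: DF=(602299/500000 − 11/200·(0.980100+0.970600+0.952400+0.922600+0.898200+0.869500))/(1+11/200) = 4251/5000 ≈ 0.850200
step 8 [8y] zero: DF = P = 8029/10000 ≈ 0.802900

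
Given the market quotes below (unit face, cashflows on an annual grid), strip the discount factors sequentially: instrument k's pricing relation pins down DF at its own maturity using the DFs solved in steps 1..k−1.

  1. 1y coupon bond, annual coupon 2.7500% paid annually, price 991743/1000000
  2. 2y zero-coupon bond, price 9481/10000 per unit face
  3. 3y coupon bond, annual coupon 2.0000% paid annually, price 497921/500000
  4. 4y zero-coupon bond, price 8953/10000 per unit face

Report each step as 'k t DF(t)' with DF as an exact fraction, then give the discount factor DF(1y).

step 1 [1y] bond c/1=11/400: DF=(991743/1000000 − 11/400·(0))/(1+11/400) = 2413/2500 ≈ 0.965200
step 2 [2y] zero: DF = P = 9481/10000 ≈ 0.948100
step 3 [3y] bond c/1=1/50: DF=(497921/500000 − 1/50·(0.965200+0.948100))/(1+1/50) = 2347/2500 ≈ 0.938800
step 4 [4y] zero: DF = P = 8953/10000 ≈ 0.895300

1 1 2413/2500
2 2 9481/10000
3 3 2347/2500
4 4 8953/10000
DF(1y) = 2413/2500 ≈ 0.965200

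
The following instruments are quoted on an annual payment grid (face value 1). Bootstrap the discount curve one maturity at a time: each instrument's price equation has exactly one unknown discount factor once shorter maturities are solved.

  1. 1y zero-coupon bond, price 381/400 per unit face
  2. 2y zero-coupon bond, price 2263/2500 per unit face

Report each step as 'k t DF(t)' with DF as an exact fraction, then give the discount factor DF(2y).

step 1 [1y] zero: DF = P = 381/400 ≈ 0.952500
step 2 [2y] zero: DF = P = 2263/2500 ≈ 0.905200

1 1 381/400
2 2 2263/2500
DF(2y) = 2263/2500 ≈ 0.905200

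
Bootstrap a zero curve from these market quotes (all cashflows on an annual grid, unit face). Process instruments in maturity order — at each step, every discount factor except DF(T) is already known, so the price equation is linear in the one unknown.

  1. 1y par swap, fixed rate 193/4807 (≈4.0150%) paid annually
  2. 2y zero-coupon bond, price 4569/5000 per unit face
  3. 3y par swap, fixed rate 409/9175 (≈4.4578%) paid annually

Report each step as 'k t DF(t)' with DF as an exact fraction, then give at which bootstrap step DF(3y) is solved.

1 1 4807/5000
2 2 4569/5000
3 3 8773/10000
DF(3y) is solved at step 3

step 1 [1y] swap r/1=193/4807: DF=(1 − 193/4807·(0))/(1+193/4807) = 4807/5000 ≈ 0.961400
step 2 [2y] zero: DF = P = 4569/5000 ≈ 0.913800
step 3 [3y] swap r/1=409/9175: DF=(1 − 409/9175·(0.961400+0.913800))/(1+409/9175) = 8773/10000 ≈ 0.877300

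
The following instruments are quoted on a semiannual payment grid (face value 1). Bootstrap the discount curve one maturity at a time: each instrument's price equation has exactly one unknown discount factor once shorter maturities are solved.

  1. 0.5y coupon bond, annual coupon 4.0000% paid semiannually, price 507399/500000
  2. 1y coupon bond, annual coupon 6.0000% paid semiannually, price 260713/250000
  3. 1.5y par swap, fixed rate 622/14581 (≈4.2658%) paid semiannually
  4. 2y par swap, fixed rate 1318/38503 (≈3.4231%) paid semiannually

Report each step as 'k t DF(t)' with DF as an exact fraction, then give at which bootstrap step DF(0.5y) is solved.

1 1/2 9949/10000
2 1 1967/2000
3 3/2 4689/5000
4 2 9341/10000
DF(0.5y) is solved at step 1

step 1 [0.5y] bond c/2=1/50: DF=(507399/500000 − 1/50·(0))/(1+1/50) = 9949/10000 ≈ 0.994900
step 2 [1y] bond c/2=3/100: DF=(260713/250000 − 3/100·(0.994900))/(1+3/100) = 1967/2000 ≈ 0.983500
step 3 [1.5y] swap r/2=311/14581: DF=(1 − 311/14581·(0.994900+0.983500))/(1+311/14581) = 4689/5000 ≈ 0.937800
step 4 [2y] swap r/2=659/38503: DF=(1 − 659/38503·(0.994900+0.983500+0.937800))/(1+659/38503) = 9341/10000 ≈ 0.934100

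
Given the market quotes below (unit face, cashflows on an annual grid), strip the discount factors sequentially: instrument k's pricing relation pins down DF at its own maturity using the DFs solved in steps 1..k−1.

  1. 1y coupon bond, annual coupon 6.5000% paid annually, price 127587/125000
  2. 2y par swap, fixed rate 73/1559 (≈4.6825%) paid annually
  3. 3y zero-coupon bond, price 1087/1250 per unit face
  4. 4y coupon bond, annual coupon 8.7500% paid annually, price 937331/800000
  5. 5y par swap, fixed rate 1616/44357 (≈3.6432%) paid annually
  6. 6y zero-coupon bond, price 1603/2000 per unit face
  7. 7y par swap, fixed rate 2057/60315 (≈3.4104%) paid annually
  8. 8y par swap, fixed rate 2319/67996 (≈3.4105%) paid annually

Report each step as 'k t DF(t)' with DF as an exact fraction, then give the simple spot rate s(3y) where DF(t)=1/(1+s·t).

step 1 [1y] bond c/1=13/200: DF=(127587/125000 − 13/200·(0))/(1+13/200) = 599/625 ≈ 0.958400
step 2 [2y] swap r/1=73/1559: DF=(1 − 73/1559·(0.958400))/(1+73/1559) = 2281/2500 ≈ 0.912400
step 3 [3y] zero: DF = P = 1087/1250 ≈ 0.869600
step 4 [4y] bond c/1=7/80: DF=(937331/800000 − 7/80·(0.958400+0.912400+0.869600))/(1+7/80) = 8569/10000 ≈ 0.856900
step 5 [5y] swap r/1=1616/44357: DF=(1 − 1616/44357·(0.958400+0.912400+0.869600+0.856900))/(1+1616/44357) = 524/625 ≈ 0.838400
step 6 [6y] zero: DF = P = 1603/2000 ≈ 0.801500
step 7 [7y] swap r/1=2057/60315: DF=(1 − 2057/60315·(0.958400+0.912400+0.869600+0.856900+0.838400+0.801500))/(1+2057/60315) = 7943/10000 ≈ 0.794300
step 8 [8y] swap r/1=2319/67996: DF=(1 − 2319/67996·(0.958400+0.912400+0.869600+0.856900+0.838400+0.801500+0.794300))/(1+2319/67996) = 7681/10000 ≈ 0.768100

1 1 599/625
2 2 2281/2500
3 3 1087/1250
4 4 8569/10000
5 5 524/625
6 6 1603/2000
7 7 7943/10000
8 8 7681/10000
s(3y) = (1/(1087/1250) − 1)/(3) = 163/3261 ≈ 4.9985%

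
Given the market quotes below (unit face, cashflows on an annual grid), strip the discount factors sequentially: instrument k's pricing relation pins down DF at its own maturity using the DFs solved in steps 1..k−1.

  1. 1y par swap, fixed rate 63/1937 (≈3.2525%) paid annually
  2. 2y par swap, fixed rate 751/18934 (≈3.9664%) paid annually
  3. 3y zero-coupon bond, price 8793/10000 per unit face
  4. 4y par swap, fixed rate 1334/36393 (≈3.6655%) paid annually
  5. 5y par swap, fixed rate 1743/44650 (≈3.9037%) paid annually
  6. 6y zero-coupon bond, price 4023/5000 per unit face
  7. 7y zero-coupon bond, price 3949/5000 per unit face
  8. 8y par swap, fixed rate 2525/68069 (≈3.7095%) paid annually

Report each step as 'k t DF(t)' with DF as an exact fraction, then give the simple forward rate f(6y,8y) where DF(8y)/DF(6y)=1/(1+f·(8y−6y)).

step 1 [1y] swap r/1=63/1937: DF=(1 − 63/1937·(0))/(1+63/1937) = 1937/2000 ≈ 0.968500
step 2 [2y] swap r/1=751/18934: DF=(1 − 751/18934·(0.968500))/(1+751/18934) = 9249/10000 ≈ 0.924900
step 3 [3y] zero: DF = P = 8793/10000 ≈ 0.879300
step 4 [4y] swap r/1=1334/36393: DF=(1 − 1334/36393·(0.968500+0.924900+0.879300))/(1+1334/36393) = 4333/5000 ≈ 0.866600
step 5 [5y] swap r/1=1743/44650: DF=(1 − 1743/44650·(0.968500+0.924900+0.879300+0.866600))/(1+1743/44650) = 8257/10000 ≈ 0.825700
step 6 [6y] zero: DF = P = 4023/5000 ≈ 0.804600
step 7 [7y] zero: DF = P = 3949/5000 ≈ 0.789800
step 8 [8y] swap r/1=2525/68069: DF=(1 − 2525/68069·(0.968500+0.924900+0.879300+0.866600+0.825700+0.804600+0.789800))/(1+2525/68069) = 299/400 ≈ 0.747500

1 1 1937/2000
2 2 9249/10000
3 3 8793/10000
4 4 4333/5000
5 5 8257/10000
6 6 4023/5000
7 7 3949/5000
8 8 299/400
f(6y,8y) = ((4023/5000)/(299/400) − 1)/(2) = 571/14950 ≈ 3.8194%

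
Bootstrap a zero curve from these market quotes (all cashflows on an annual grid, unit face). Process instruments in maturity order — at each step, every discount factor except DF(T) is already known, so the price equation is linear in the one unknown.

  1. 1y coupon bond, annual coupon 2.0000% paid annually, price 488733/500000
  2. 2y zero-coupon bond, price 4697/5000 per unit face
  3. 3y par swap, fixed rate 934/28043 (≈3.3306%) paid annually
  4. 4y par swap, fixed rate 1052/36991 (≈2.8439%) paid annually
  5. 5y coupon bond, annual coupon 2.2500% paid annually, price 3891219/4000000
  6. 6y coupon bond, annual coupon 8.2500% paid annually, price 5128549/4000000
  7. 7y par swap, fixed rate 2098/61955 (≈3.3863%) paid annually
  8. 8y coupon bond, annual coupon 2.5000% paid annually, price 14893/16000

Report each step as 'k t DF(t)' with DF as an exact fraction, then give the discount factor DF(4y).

1 1 9583/10000
2 2 4697/5000
3 3 4533/5000
4 4 2237/2500
5 5 87/100
6 6 4181/5000
7 7 3951/5000
8 8 757/1000
DF(4y) = 2237/2500 ≈ 0.894800

step 1 [1y] bond c/1=1/50: DF=(488733/500000 − 1/50·(0))/(1+1/50) = 9583/10000 ≈ 0.958300
step 2 [2y] zero: DF = P = 4697/5000 ≈ 0.939400
step 3 [3y] swap r/1=934/28043: DF=(1 − 934/28043·(0.958300+0.939400))/(1+934/28043) = 4533/5000 ≈ 0.906600
step 4 [4y] swap r/1=1052/36991: DF=(1 − 1052/36991·(0.958300+0.939400+0.906600))/(1+1052/36991) = 2237/2500 ≈ 0.894800
step 5 [5y] bond c/1=9/400: DF=(3891219/4000000 − 9/400·(0.958300+0.939400+0.906600+0.894800))/(1+9/400) = 87/100 ≈ 0.870000
step 6 [6y] bond c/1=33/400: DF=(5128549/4000000 − 33/400·(0.958300+0.939400+0.906600+0.894800+0.870000))/(1+33/400) = 4181/5000 ≈ 0.836200
step 7 [7y] swap r/1=2098/61955: DF=(1 − 2098/61955·(0.958300+0.939400+0.906600+0.894800+0.870000+0.836200))/(1+2098/61955) = 3951/5000 ≈ 0.790200
step 8 [8y] bond c/1=1/40: DF=(14893/16000 − 1/40·(0.958300+0.939400+0.906600+0.894800+0.870000+0.836200+0.790200))/(1+1/40) = 757/1000 ≈ 0.757000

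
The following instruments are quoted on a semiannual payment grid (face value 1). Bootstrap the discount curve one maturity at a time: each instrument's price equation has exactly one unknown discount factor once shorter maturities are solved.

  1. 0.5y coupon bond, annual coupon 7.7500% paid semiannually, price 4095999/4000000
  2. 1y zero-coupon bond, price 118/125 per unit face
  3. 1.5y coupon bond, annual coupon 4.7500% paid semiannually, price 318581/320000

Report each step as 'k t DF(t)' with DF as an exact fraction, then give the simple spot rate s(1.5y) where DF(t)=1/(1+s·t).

1 1/2 4929/5000
2 1 118/125
3 3/2 9277/10000
s(1.5y) = (1/(9277/10000) − 1)/(3/2) = 482/9277 ≈ 5.1956%

step 1 [0.5y] bond c/2=31/800: DF=(4095999/4000000 − 31/800·(0))/(1+31/800) = 4929/5000 ≈ 0.985800
step 2 [1y] zero: DF = P = 118/125 ≈ 0.944000
step 3 [1.5y] bond c/2=19/800: DF=(318581/320000 − 19/800·(0.985800+0.944000))/(1+19/800) = 9277/10000 ≈ 0.927700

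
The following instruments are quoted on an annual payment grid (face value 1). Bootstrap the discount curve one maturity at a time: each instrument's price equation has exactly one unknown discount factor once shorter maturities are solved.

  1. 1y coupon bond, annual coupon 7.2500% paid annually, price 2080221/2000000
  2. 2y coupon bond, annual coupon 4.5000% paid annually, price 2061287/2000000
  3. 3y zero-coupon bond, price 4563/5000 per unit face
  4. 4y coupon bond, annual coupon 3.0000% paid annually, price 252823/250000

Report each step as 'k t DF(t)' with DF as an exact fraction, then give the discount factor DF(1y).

1 1 4849/5000
2 2 1889/2000
3 3 4563/5000
4 4 1799/2000
DF(1y) = 4849/5000 ≈ 0.969800

step 1 [1y] bond c/1=29/400: DF=(2080221/2000000 − 29/400·(0))/(1+29/400) = 4849/5000 ≈ 0.969800
step 2 [2y] bond c/1=9/200: DF=(2061287/2000000 − 9/200·(0.969800))/(1+9/200) = 1889/2000 ≈ 0.944500
step 3 [3y] zero: DF = P = 4563/5000 ≈ 0.912600
step 4 [4y] bond c/1=3/100: DF=(252823/250000 − 3/100·(0.969800+0.944500+0.912600))/(1+3/100) = 1799/2000 ≈ 0.899500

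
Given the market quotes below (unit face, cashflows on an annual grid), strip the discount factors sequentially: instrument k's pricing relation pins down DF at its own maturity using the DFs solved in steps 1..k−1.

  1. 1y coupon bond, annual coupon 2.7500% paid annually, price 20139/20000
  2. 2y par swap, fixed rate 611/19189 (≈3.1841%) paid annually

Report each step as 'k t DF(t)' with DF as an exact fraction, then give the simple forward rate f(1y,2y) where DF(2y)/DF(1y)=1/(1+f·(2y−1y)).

step 1 [1y] bond c/1=11/400: DF=(20139/20000 − 11/400·(0))/(1+11/400) = 49/50 ≈ 0.980000
step 2 [2y] swap r/1=611/19189: DF=(1 − 611/19189·(0.980000))/(1+611/19189) = 9389/10000 ≈ 0.938900

1 1 49/50
2 2 9389/10000
f(1y,2y) = ((49/50)/(9389/10000) − 1)/(1) = 411/9389 ≈ 4.3775%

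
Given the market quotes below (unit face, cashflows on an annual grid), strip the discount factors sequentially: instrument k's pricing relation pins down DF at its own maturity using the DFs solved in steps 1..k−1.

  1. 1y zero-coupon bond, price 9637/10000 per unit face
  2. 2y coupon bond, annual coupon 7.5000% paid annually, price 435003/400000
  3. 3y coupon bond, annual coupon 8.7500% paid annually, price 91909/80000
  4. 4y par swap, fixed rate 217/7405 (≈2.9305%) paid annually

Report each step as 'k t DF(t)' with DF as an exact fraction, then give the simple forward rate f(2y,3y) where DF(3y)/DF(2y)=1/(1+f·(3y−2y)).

step 1 [1y] zero: DF = P = 9637/10000 ≈ 0.963700
step 2 [2y] bond c/1=3/40: DF=(435003/400000 − 3/40·(0.963700))/(1+3/40) = 2361/2500 ≈ 0.944400
step 3 [3y] bond c/1=7/80: DF=(91909/80000 − 7/80·(0.963700+0.944400))/(1+7/80) = 9029/10000 ≈ 0.902900
step 4 [4y] swap r/1=217/7405: DF=(1 − 217/7405·(0.963700+0.944400+0.902900))/(1+217/7405) = 1783/2000 ≈ 0.891500

1 1 9637/10000
2 2 2361/2500
3 3 9029/10000
4 4 1783/2000
f(2y,3y) = ((2361/2500)/(9029/10000) − 1)/(1) = 415/9029 ≈ 4.5963%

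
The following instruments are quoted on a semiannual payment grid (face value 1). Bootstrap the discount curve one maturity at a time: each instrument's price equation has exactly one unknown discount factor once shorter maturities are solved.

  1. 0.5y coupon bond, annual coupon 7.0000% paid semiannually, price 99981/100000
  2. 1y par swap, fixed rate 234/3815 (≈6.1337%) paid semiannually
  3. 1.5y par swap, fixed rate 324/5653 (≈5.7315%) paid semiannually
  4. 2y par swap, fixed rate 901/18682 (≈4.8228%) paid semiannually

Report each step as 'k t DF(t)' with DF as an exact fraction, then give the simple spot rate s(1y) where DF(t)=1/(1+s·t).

step 1 [0.5y] bond c/2=7/200: DF=(99981/100000 − 7/200·(0))/(1+7/200) = 483/500 ≈ 0.966000
step 2 [1y] swap r/2=117/3815: DF=(1 − 117/3815·(0.966000))/(1+117/3815) = 1883/2000 ≈ 0.941500
step 3 [1.5y] swap r/2=162/5653: DF=(1 − 162/5653·(0.966000+0.941500))/(1+162/5653) = 919/1000 ≈ 0.919000
step 4 [2y] swap r/2=901/37364: DF=(1 − 901/37364·(0.966000+0.941500+0.919000))/(1+901/37364) = 9099/10000 ≈ 0.909900

1 1/2 483/500
2 1 1883/2000
3 3/2 919/1000
4 2 9099/10000
s(1y) = (1/(1883/2000) − 1)/(1) = 117/1883 ≈ 6.2135%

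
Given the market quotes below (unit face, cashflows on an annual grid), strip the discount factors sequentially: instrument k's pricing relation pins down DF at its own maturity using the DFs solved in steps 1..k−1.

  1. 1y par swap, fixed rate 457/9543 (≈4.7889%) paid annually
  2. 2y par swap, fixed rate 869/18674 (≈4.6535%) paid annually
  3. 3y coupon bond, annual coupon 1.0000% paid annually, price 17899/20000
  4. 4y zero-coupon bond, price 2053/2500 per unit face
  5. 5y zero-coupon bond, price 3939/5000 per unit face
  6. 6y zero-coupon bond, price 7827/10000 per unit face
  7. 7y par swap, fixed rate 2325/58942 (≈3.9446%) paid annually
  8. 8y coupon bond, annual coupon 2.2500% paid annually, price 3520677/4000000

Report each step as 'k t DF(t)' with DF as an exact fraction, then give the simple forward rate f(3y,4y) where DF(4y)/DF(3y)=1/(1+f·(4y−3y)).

step 1 [1y] swap r/1=457/9543: DF=(1 − 457/9543·(0))/(1+457/9543) = 9543/10000 ≈ 0.954300
step 2 [2y] swap r/1=869/18674: DF=(1 − 869/18674·(0.954300))/(1+869/18674) = 9131/10000 ≈ 0.913100
step 3 [3y] bond c/1=1/100: DF=(17899/20000 − 1/100·(0.954300+0.913100))/(1+1/100) = 2169/2500 ≈ 0.867600
step 4 [4y] zero: DF = P = 2053/2500 ≈ 0.821200
step 5 [5y] zero: DF = P = 3939/5000 ≈ 0.787800
step 6 [6y] zero: DF = P = 7827/10000 ≈ 0.782700
step 7 [7y] swap r/1=2325/58942: DF=(1 − 2325/58942·(0.954300+0.913100+0.867600+0.821200+0.787800+0.782700))/(1+2325/58942) = 307/400 ≈ 0.767500
step 8 [8y] bond c/1=9/400: DF=(3520677/4000000 − 9/400·(0.954300+0.913100+0.867600+0.821200+0.787800+0.782700+0.767500))/(1+9/400) = 7311/10000 ≈ 0.731100

1 1 9543/10000
2 2 9131/10000
3 3 2169/2500
4 4 2053/2500
5 5 3939/5000
6 6 7827/10000
7 7 307/400
8 8 7311/10000
f(3y,4y) = ((2169/2500)/(2053/2500) − 1)/(1) = 116/2053 ≈ 5.6503%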